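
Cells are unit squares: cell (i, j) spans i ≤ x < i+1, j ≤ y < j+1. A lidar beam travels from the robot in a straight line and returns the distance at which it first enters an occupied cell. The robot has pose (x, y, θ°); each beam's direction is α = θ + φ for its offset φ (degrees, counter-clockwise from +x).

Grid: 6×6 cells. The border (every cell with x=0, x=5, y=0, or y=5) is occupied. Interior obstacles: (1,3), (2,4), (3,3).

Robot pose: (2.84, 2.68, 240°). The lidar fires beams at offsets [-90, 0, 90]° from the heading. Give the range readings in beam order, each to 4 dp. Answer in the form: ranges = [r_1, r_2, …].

beam 1: φ=-90°, α=150°
  cosα=-0.8660 sinα=0.5000 | (2,2) | tMaxX 0.9699 tMaxY 0.6400 | tΔX 1.1547 tΔY 2.0000
    t=0.6400 [y] (2,3)
    t=0.9699 [x] (1,3) — stop
  → r_1 = 0.9699
beam 2: φ=0°, α=240°
  cosα=-0.5000 sinα=-0.8660 | (2,2) | tMaxX 1.6800 tMaxY 0.7852 | tΔX 2.0000 tΔY 1.1547
    t=0.7852 [y] (2,1)
    t=1.6800 [x] (1,1)
    t=1.9399 [y] (1,0) — stop
  → r_2 = 1.9399
beam 3: φ=90°, α=330°
  cosα=0.8660 sinα=-0.5000 | (2,2) | tMaxX 0.1848 tMaxY 1.3600 | tΔX 1.1547 tΔY 2.0000
    t=0.1848 [x] (3,2)
    t=1.3395 [x] (4,2)
    t=1.3600 [y] (4,1)
    t=2.4942 [x] (5,1) — stop
  → r_3 = 2.4942

ranges = [0.9699, 1.9399, 2.4942]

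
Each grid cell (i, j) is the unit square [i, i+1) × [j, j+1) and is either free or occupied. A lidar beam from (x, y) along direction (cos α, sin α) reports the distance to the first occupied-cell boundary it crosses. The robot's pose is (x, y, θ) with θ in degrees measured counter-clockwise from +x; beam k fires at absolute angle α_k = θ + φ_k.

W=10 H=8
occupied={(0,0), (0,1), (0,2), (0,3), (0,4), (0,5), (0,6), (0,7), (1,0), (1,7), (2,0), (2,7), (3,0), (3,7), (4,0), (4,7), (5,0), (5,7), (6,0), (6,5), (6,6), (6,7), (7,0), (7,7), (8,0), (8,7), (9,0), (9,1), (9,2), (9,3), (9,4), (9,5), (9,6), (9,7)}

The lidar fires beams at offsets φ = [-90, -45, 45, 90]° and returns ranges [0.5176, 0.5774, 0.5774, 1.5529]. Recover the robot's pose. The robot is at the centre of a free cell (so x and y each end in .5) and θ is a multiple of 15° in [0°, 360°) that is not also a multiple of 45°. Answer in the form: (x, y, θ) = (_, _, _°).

The pose lattice has 46·16 = 736 candidates. Test each by forward raycasting.
  (3.5, 3.5, 15°): beam 1 = 2.5882 ≠ 0.5176 ✗
  (4.5, 5.5, 300°): beam 1 = 4.0415 ≠ 0.5176 ✗
  (8.5, 3.5, 30°): beam 1 = 1.0000 ≠ 0.5176 ✗
  (7.5, 6.5, 240°): beam 1 = 0.5774 ≠ 0.5176 ✗
  (6.5, 4.5, 345°): beam 1 = 3.6235 ≠ 0.5176 ✗
  …
  (8.5, 6.5, 75°): r_1=0.5176, r_2=0.5774, r_3=0.5774, r_4=1.5529 — all match ✓
No second candidate reproduces the full scan.

(x, y, θ) = (8.5, 6.5, 75°)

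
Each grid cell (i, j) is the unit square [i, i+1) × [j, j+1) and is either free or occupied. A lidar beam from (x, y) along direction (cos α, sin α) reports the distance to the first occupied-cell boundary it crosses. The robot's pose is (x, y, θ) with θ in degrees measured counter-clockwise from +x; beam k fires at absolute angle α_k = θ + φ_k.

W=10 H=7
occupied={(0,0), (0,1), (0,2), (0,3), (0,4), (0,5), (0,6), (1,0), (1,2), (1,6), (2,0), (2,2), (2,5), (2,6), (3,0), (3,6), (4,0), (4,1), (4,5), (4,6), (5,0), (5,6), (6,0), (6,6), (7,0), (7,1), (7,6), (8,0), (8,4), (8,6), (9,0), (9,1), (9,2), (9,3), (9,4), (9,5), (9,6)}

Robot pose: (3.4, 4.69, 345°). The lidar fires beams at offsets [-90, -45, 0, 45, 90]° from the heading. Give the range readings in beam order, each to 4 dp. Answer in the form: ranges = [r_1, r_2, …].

ranges = [1.7496, 3.1061, 5.7975, 0.6928, 1.3562]

beam 1: φ=-90°, α=255°
  dir = (cos 255°, sin 255°) = (-0.2588, -0.9659); from cell (3,4)
  next x-line at t=1.5455, next y-line at t=0.7143; Δt_x=3.8637, Δt_y=1.0353
    y: enter (3,3) at t=0.7143
    x: enter (2,3) at t=1.5455
    y: enter (2,2) at t=1.7496 ← occupied
  → r_1 = 1.7496
beam 2: φ=-45°, α=300°
  dir = (cos 300°, sin 300°) = (0.5000, -0.8660); from cell (3,4)
  next x-line at t=1.2000, next y-line at t=0.7967; Δt_x=2.0000, Δt_y=1.1547
    y: enter (3,3) at t=0.7967
    x: enter (4,3) at t=1.2000
    y: enter (4,2) at t=1.9514
    y: enter (4,1) at t=3.1061 ← occupied
  → r_2 = 3.1061
beam 3: φ=0°, α=345°
  dir = (cos 345°, sin 345°) = (0.9659, -0.2588); from cell (3,4)
  next x-line at t=0.6212, next y-line at t=2.6660; Δt_x=1.0353, Δt_y=3.8637
    x: enter (4,4) at t=0.6212
    x: enter (5,4) at t=1.6564
    y: enter (5,3) at t=2.6660
    x: enter (6,3) at t=2.6917
    x: enter (7,3) at t=3.7270
    x: enter (8,3) at t=4.7623
    x: enter (9,3) at t=5.7975 ← occupied
  → r_3 = 5.7975
beam 4: φ=45°, α=30°
  dir = (cos 30°, sin 30°) = (0.8660, 0.5000); from cell (3,4)
  next x-line at t=0.6928, next y-line at t=0.6200; Δt_x=1.1547, Δt_y=2.0000
    y: enter (3,5) at t=0.6200
    x: enter (4,5) at t=0.6928 ← occupied
  → r_4 = 0.6928
beam 5: φ=90°, α=75°
  dir = (cos 75°, sin 75°) = (0.2588, 0.9659); from cell (3,4)
  next x-line at t=2.3182, next y-line at t=0.3209; Δt_x=3.8637, Δt_y=1.0353
    y: enter (3,5) at t=0.3209
    y: enter (3,6) at t=1.3562 ← occupied
  → r_5 = 1.3562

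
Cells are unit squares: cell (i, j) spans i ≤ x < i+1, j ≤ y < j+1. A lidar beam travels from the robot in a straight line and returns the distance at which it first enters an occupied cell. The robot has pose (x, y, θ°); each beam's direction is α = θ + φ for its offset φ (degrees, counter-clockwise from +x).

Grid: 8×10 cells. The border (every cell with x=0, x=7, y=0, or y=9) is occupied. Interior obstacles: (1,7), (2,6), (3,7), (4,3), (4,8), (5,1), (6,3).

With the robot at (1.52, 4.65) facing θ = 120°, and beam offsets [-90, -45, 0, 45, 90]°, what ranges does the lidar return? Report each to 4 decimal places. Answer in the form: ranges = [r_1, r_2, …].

beam 1: φ=-90°, α=30°
  cosα=0.8660 sinα=0.5000 | (1,4) | tMaxX 0.5543 tMaxY 0.7000 | tΔX 1.1547 tΔY 2.0000
    t=0.5543 [x] (2,4)
    t=0.7000 [y] (2,5)
    t=1.7090 [x] (3,5)
    t=2.7000 [y] (3,6)
    t=2.8637 [x] (4,6)
    t=4.0184 [x] (5,6)
    t=4.7000 [y] (5,7)
    t=5.1731 [x] (6,7)
    t=6.3278 [x] (7,7) — stop
  → r_1 = 6.3278
beam 2: φ=-45°, α=75°
  cosα=0.2588 sinα=0.9659 | (1,4) | tMaxX 1.8546 tMaxY 0.3623 | tΔX 3.8637 tΔY 1.0353
    t=0.3623 [y] (1,5)
    t=1.3976 [y] (1,6)
    t=1.8546 [x] (2,6) — stop
  → r_2 = 1.8546
beam 3: φ=0°, α=120°
  cosα=-0.5000 sinα=0.8660 | (1,4) | tMaxX 1.0400 tMaxY 0.4041 | tΔX 2.0000 tΔY 1.1547
    t=0.4041 [y] (1,5)
    t=1.0400 [x] (0,5) — stop
  → r_3 = 1.0400
beam 4: φ=45°, α=165°
  cosα=-0.9659 sinα=0.2588 | (1,4) | tMaxX 0.5383 tMaxY 1.3523 | tΔX 1.0353 tΔY 3.8637
    t=0.5383 [x] (0,4) — stop
  → r_4 = 0.5383
beam 5: φ=90°, α=210°
  cosα=-0.8660 sinα=-0.5000 | (1,4) | tMaxX 0.6004 tMaxY 1.3000 | tΔX 1.1547 tΔY 2.0000
    t=0.6004 [x] (0,4) — stop
  → r_5 = 0.6004

ranges = [6.3278, 1.8546, 1.0400, 0.5383, 0.6004]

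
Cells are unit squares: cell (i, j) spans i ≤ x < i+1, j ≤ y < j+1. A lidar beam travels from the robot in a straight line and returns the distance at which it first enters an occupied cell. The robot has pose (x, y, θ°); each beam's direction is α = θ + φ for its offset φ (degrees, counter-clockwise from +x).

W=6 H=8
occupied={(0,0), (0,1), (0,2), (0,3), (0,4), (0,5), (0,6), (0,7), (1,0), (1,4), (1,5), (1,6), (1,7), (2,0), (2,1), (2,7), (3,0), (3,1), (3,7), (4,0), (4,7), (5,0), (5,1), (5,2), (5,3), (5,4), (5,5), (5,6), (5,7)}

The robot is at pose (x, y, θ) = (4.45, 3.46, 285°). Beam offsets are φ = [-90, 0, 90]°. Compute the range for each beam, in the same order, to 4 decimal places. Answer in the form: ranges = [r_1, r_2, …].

beam 1: φ=-90°, α=195°
  direction (-0.9659, -0.2588); cell (4,3); t to first gridline: x 0.4659, y 1.7773 (then +1.0353 / +3.8637)
    (3,3) via x @ 0.4659
    (2,3) via x @ 1.5012
    (2,2) via y @ 1.7773
    (1,2) via x @ 2.5364
    (0,2) via x @ 3.5717  # hit
  → r_1 = 3.5717
beam 2: φ=0°, α=285°
  direction (0.2588, -0.9659); cell (4,3); t to first gridline: x 2.1250, y 0.4762 (then +3.8637 / +1.0353)
    (4,2) via y @ 0.4762
    (4,1) via y @ 1.5115
    (5,1) via x @ 2.1250  # hit
  → r_2 = 2.1250
beam 3: φ=90°, α=15°
  direction (0.9659, 0.2588); cell (4,3); t to first gridline: x 0.5694, y 2.0864 (then +1.0353 / +3.8637)
    (5,3) via x @ 0.5694  # hit
  → r_3 = 0.5694

ranges = [3.5717, 2.1250, 0.5694]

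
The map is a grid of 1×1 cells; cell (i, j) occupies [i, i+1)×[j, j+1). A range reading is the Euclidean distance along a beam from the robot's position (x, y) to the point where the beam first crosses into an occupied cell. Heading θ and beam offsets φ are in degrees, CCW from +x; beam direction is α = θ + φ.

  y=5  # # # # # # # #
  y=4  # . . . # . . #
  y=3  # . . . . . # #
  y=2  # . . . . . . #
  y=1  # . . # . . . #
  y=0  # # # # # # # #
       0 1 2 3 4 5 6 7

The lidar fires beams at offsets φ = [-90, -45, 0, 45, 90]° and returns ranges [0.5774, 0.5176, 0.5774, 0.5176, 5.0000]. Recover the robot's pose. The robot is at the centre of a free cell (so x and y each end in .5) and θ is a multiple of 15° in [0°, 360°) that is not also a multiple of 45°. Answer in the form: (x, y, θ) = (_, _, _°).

(x, y, θ) = (6.5, 2.5, 60°)

Enumerate (i+0.5, j+0.5, θ) over the 21 free cells and 16 admissible headings. For each, cast all 5 beams and compare to the given ranges.
  (4.5, 3.5, 105°): beam 1 = 1.5529 ≠ 0.5774 ✗
  (5.5, 4.5, 285°): beam 1 = 0.5176 ≠ 0.5774 ✗
  (3.5, 3.5, 150°): beam 1 = 1.0000 ≠ 0.5774 ✗
  …
  (6.5, 2.5, 60°): r_1=0.5774, r_2=0.5176, r_3=0.5774, r_4=0.5176, r_5=5.0000 — all match ✓
Unique over the lattice → pose = (6.5, 2.5, 60°).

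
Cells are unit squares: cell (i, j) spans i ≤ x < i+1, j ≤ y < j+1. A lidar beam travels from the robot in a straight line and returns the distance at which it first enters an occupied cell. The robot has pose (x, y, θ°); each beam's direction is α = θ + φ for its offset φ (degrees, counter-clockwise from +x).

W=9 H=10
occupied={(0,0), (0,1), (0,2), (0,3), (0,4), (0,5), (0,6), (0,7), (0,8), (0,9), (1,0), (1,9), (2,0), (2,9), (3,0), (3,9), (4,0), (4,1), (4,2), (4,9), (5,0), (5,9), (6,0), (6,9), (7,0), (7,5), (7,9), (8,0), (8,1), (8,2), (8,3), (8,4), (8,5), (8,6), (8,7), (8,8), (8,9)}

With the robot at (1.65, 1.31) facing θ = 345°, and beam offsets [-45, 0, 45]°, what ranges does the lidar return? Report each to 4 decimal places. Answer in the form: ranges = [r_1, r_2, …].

ranges = [0.3580, 1.1977, 2.7135]

beam 1: φ=-45°, α=300°
  cosα=0.5000 sinα=-0.8660 | (1,1) | tMaxX 0.7000 tMaxY 0.3580 | tΔX 2.0000 tΔY 1.1547
    t=0.3580 [y] (1,0) — stop
  → r_1 = 0.3580
beam 2: φ=0°, α=345°
  cosα=0.9659 sinα=-0.2588 | (1,1) | tMaxX 0.3623 tMaxY 1.1977 | tΔX 1.0353 tΔY 3.8637
    t=0.3623 [x] (2,1)
    t=1.1977 [y] (2,0) — stop
  → r_2 = 1.1977
beam 3: φ=45°, α=30°
  cosα=0.8660 sinα=0.5000 | (1,1) | tMaxX 0.4041 tMaxY 1.3800 | tΔX 1.1547 tΔY 2.0000
    t=0.4041 [x] (2,1)
    t=1.3800 [y] (2,2)
    t=1.5588 [x] (3,2)
    t=2.7135 [x] (4,2) — stop
  → r_3 = 2.7135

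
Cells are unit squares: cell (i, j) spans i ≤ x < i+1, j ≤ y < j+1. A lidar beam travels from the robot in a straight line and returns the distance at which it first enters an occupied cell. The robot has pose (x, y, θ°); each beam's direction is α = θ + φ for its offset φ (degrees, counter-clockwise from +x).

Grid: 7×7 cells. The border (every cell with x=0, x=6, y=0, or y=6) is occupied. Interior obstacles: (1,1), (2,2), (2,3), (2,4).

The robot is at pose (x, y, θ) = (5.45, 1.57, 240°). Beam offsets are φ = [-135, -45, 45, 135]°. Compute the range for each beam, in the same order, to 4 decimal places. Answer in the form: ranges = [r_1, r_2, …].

ranges = [4.5863, 2.2023, 0.5901, 0.5694]

beam 1: φ=-135°, α=105°
  direction (-0.2588, 0.9659); cell (5,1); t to first gridline: x 1.7387, y 0.4452 (then +3.8637 / +1.0353)
    (5,2) via y @ 0.4452
    (5,3) via y @ 1.4804
    (4,3) via x @ 1.7387
    (4,4) via y @ 2.5157
    (4,5) via y @ 3.5510
    (4,6) via y @ 4.5863  # hit
  → r_1 = 4.5863
beam 2: φ=-45°, α=195°
  direction (-0.9659, -0.2588); cell (5,1); t to first gridline: x 0.4659, y 2.2023 (then +1.0353 / +3.8637)
    (4,1) via x @ 0.4659
    (3,1) via x @ 1.5012
    (3,0) via y @ 2.2023  # hit
  → r_2 = 2.2023
beam 3: φ=45°, α=285°
  direction (0.2588, -0.9659); cell (5,1); t to first gridline: x 2.1250, y 0.5901 (then +3.8637 / +1.0353)
    (5,0) via y @ 0.5901  # hit
  → r_3 = 0.5901
beam 4: φ=135°, α=15°
  direction (0.9659, 0.2588); cell (5,1); t to first gridline: x 0.5694, y 1.6614 (then +1.0353 / +3.8637)
    (6,1) via x @ 0.5694  # hit
  → r_4 = 0.5694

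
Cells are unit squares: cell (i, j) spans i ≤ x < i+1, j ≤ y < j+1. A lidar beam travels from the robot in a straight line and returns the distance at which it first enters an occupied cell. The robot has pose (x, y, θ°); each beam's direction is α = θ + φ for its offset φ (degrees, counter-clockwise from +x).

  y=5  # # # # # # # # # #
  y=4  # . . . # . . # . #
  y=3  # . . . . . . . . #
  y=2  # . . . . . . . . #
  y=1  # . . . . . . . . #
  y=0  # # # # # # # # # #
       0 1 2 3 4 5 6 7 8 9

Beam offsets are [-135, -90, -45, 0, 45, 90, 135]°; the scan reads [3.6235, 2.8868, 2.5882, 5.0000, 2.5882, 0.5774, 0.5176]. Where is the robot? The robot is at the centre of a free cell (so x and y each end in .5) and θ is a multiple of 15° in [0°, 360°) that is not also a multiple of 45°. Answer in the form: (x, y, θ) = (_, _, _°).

The pose lattice has 30·16 = 480 candidates. Test each by forward raycasting.
  (8.5, 4.5, 165°): beam 1 = 0.5774 ≠ 3.6235 ✗
  (7.5, 3.5, 60°): beam 1 = 2.5882 ≠ 3.6235 ✗
  (4.5, 1.5, 300°): beam 2 = 1.0000 ≠ 2.8868 ✗
  (3.5, 4.5, 105°): beam 1 = 0.5774 ≠ 3.6235 ✗
  (1.5, 3.5, 60°): beam 1 = 2.5882 ≠ 3.6235 ✗
  …
  (4.5, 3.5, 330°): r_1=3.6235, r_2=2.8868, r_3=2.5882, r_4=5.0000, r_5=2.5882, r_6=0.5774, r_7=0.5176 — all match ✓
Unique over the lattice → pose = (4.5, 3.5, 330°).

(x, y, θ) = (4.5, 3.5, 330°)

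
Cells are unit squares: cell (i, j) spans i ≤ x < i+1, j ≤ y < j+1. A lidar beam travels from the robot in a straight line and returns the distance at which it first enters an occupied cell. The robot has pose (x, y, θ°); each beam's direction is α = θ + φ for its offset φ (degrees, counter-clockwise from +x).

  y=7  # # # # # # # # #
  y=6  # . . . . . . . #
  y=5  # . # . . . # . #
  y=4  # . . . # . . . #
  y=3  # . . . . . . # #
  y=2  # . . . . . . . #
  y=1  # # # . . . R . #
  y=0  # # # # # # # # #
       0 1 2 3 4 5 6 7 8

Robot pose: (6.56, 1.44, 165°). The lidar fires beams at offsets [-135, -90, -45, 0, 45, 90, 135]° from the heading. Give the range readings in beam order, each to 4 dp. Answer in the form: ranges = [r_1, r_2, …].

beam 1: φ=-135°, α=30°
  d=(0.8660,0.5000)  start (6,1)  tX=0.5081 tY=1.1200  stride 1/|dx|=1.1547 1/|dy|=2.0000
    cross x-line → (7,1), t=0.5081
    cross y-line → (7,2), t=1.1200
    cross x-line → (8,2), t=1.6628 (wall)
  → r_1 = 1.6628
beam 2: φ=-90°, α=75°
  d=(0.2588,0.9659)  start (6,1)  tX=1.7000 tY=0.5798  stride 1/|dx|=3.8637 1/|dy|=1.0353
    cross y-line → (6,2), t=0.5798
    cross y-line → (6,3), t=1.6150
    cross x-line → (7,3), t=1.7000 (wall)
  → r_2 = 1.7000
beam 3: φ=-45°, α=120°
  d=(-0.5000,0.8660)  start (6,1)  tX=1.1200 tY=0.6466  stride 1/|dx|=2.0000 1/|dy|=1.1547
    cross y-line → (6,2), t=0.6466
    cross x-line → (5,2), t=1.1200
    cross y-line → (5,3), t=1.8013
    cross y-line → (5,4), t=2.9560
    cross x-line → (4,4), t=3.1200 (wall)
  → r_3 = 3.1200
beam 4: φ=0°, α=165°
  d=(-0.9659,0.2588)  start (6,1)  tX=0.5798 tY=2.1637  stride 1/|dx|=1.0353 1/|dy|=3.8637
    cross x-line → (5,1), t=0.5798
    cross x-line → (4,1), t=1.6150
    cross y-line → (4,2), t=2.1637
    cross x-line → (3,2), t=2.6503
    cross x-line → (2,2), t=3.6856
    cross x-line → (1,2), t=4.7209
    cross x-line → (0,2), t=5.7561 (wall)
  → r_4 = 5.7561
beam 5: φ=45°, α=210°
  d=(-0.8660,-0.5000)  start (6,1)  tX=0.6466 tY=0.8800  stride 1/|dx|=1.1547 1/|dy|=2.0000
    cross x-line → (5,1), t=0.6466
    cross y-line → (5,0), t=0.8800 (wall)
  → r_5 = 0.8800
beam 6: φ=90°, α=255°
  d=(-0.2588,-0.9659)  start (6,1)  tX=2.1637 tY=0.4555  stride 1/|dx|=3.8637 1/|dy|=1.0353
    cross y-line → (6,0), t=0.4555 (wall)
  → r_6 = 0.4555
beam 7: φ=135°, α=300°
  d=(0.5000,-0.8660)  start (6,1)  tX=0.8800 tY=0.5081  stride 1/|dx|=2.0000 1/|dy|=1.1547
    cross y-line → (6,0), t=0.5081 (wall)
  → r_7 = 0.5081

ranges = [1.6628, 1.7000, 3.1200, 5.7561, 0.8800, 0.4555, 0.5081]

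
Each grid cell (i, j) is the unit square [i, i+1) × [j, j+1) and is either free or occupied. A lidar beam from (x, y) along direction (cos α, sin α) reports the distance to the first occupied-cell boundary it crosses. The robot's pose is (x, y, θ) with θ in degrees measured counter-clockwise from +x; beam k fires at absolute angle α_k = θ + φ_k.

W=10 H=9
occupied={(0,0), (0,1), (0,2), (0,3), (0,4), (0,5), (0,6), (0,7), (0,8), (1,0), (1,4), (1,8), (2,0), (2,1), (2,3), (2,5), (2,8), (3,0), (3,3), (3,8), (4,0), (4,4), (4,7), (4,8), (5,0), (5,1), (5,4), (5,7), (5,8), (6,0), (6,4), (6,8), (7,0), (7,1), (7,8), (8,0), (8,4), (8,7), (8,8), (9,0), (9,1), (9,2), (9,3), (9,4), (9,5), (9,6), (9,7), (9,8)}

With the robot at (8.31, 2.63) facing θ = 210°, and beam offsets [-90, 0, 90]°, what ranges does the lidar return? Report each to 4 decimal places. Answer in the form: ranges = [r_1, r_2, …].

ranges = [2.6200, 1.2600, 1.3800]

beam 1: φ=-90°, α=120°
  cosα=-0.5000 sinα=0.8660 | (8,2) | tMaxX 0.6200 tMaxY 0.4272 | tΔX 2.0000 tΔY 1.1547
    t=0.4272 [y] (8,3)
    t=0.6200 [x] (7,3)
    t=1.5819 [y] (7,4)
    t=2.6200 [x] (6,4) — stop
  → r_1 = 2.6200
beam 2: φ=0°, α=210°
  cosα=-0.8660 sinα=-0.5000 | (8,2) | tMaxX 0.3580 tMaxY 1.2600 | tΔX 1.1547 tΔY 2.0000
    t=0.3580 [x] (7,2)
    t=1.2600 [y] (7,1) — stop
  → r_2 = 1.2600
beam 3: φ=90°, α=300°
  cosα=0.5000 sinα=-0.8660 | (8,2) | tMaxX 1.3800 tMaxY 0.7275 | tΔX 2.0000 tΔY 1.1547
    t=0.7275 [y] (8,1)
    t=1.3800 [x] (9,1) — stop
  → r_3 = 1.3800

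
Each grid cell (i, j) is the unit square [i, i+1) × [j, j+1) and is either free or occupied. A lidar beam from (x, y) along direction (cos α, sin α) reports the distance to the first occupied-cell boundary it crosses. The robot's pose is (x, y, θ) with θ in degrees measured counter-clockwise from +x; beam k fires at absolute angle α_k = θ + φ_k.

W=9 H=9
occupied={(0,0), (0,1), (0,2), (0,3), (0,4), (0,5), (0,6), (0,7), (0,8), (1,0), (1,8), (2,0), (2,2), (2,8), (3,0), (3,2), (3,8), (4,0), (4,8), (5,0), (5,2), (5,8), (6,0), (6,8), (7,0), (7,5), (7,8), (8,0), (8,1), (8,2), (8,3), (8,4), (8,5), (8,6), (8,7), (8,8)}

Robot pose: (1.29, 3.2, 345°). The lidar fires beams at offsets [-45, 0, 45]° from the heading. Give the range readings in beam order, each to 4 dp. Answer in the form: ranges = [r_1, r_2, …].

beam 1: φ=-45°, α=300°
  dir = (cos 300°, sin 300°) = (0.5000, -0.8660); from cell (1,3)
  next x-line at t=1.4200, next y-line at t=0.2309; Δt_x=2.0000, Δt_y=1.1547
    y: enter (1,2) at t=0.2309
    y: enter (1,1) at t=1.3856
    x: enter (2,1) at t=1.4200
    y: enter (2,0) at t=2.5403 ← occupied
  → r_1 = 2.5403
beam 2: φ=0°, α=345°
  dir = (cos 345°, sin 345°) = (0.9659, -0.2588); from cell (1,3)
  next x-line at t=0.7350, next y-line at t=0.7727; Δt_x=1.0353, Δt_y=3.8637
    x: enter (2,3) at t=0.7350
    y: enter (2,2) at t=0.7727 ← occupied
  → r_2 = 0.7727
beam 3: φ=45°, α=30°
  dir = (cos 30°, sin 30°) = (0.8660, 0.5000); from cell (1,3)
  next x-line at t=0.8198, next y-line at t=1.6000; Δt_x=1.1547, Δt_y=2.0000
    x: enter (2,3) at t=0.8198
    y: enter (2,4) at t=1.6000
    x: enter (3,4) at t=1.9745
    x: enter (4,4) at t=3.1292
    y: enter (4,5) at t=3.6000
    x: enter (5,5) at t=4.2839
    x: enter (6,5) at t=5.4386
    y: enter (6,6) at t=5.6000
    x: enter (7,6) at t=6.5933
    y: enter (7,7) at t=7.6000
    x: enter (8,7) at t=7.7480 ← occupied
  → r_3 = 7.7480

ranges = [2.5403, 0.7727, 7.7480]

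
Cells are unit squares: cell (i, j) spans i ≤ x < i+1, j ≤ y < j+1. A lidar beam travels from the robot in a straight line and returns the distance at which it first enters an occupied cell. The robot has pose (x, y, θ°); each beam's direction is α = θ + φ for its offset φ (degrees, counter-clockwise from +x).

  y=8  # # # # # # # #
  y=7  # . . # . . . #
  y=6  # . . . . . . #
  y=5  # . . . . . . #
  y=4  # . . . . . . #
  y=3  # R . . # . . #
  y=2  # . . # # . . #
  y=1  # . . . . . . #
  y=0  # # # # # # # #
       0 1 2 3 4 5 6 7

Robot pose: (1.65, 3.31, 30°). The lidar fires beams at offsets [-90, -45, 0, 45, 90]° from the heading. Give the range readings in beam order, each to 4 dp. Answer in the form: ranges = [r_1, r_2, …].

ranges = [2.6674, 1.3976, 6.1776, 4.8554, 1.3000]

beam 1: φ=-90°, α=300°
  dir = (cos 300°, sin 300°) = (0.5000, -0.8660); from cell (1,3)
  next x-line at t=0.7000, next y-line at t=0.3580; Δt_x=2.0000, Δt_y=1.1547
    y: enter (1,2) at t=0.3580
    x: enter (2,2) at t=0.7000
    y: enter (2,1) at t=1.5127
    y: enter (2,0) at t=2.6674 ← occupied
  → r_1 = 2.6674
beam 2: φ=-45°, α=345°
  dir = (cos 345°, sin 345°) = (0.9659, -0.2588); from cell (1,3)
  next x-line at t=0.3623, next y-line at t=1.1977; Δt_x=1.0353, Δt_y=3.8637
    x: enter (2,3) at t=0.3623
    y: enter (2,2) at t=1.1977
    x: enter (3,2) at t=1.3976 ← occupied
  → r_2 = 1.3976
beam 3: φ=0°, α=30°
  dir = (cos 30°, sin 30°) = (0.8660, 0.5000); from cell (1,3)
  next x-line at t=0.4041, next y-line at t=1.3800; Δt_x=1.1547, Δt_y=2.0000
    x: enter (2,3) at t=0.4041
    y: enter (2,4) at t=1.3800
    x: enter (3,4) at t=1.5588
    x: enter (4,4) at t=2.7135
    y: enter (4,5) at t=3.3800
    x: enter (5,5) at t=3.8682
    x: enter (6,5) at t=5.0229
    y: enter (6,6) at t=5.3800
    x: enter (7,6) at t=6.1776 ← occupied
  → r_3 = 6.1776
beam 4: φ=45°, α=75°
  dir = (cos 75°, sin 75°) = (0.2588, 0.9659); from cell (1,3)
  next x-line at t=1.3523, next y-line at t=0.7143; Δt_x=3.8637, Δt_y=1.0353
    y: enter (1,4) at t=0.7143
    x: enter (2,4) at t=1.3523
    y: enter (2,5) at t=1.7496
    y: enter (2,6) at t=2.7849
    y: enter (2,7) at t=3.8202
    y: enter (2,8) at t=4.8554 ← occupied
  → r_4 = 4.8554
beam 5: φ=90°, α=120°
  dir = (cos 120°, sin 120°) = (-0.5000, 0.8660); from cell (1,3)
  next x-line at t=1.3000, next y-line at t=0.7967; Δt_x=2.0000, Δt_y=1.1547
    y: enter (1,4) at t=0.7967
    x: enter (0,4) at t=1.3000 ← occupied
  → r_5 = 1.3000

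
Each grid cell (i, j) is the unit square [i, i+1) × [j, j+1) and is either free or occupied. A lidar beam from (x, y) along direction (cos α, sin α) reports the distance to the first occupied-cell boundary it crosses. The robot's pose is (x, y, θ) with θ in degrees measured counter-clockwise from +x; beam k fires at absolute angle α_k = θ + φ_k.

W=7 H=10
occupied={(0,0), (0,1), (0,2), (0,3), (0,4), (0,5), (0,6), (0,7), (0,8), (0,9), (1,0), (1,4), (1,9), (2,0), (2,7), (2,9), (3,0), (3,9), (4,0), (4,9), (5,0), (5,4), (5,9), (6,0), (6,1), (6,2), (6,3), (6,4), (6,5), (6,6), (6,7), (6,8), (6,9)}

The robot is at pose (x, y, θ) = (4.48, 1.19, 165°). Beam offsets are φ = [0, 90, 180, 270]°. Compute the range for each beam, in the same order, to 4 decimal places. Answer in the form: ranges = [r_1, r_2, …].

beam 1: φ=0°, α=165°
  direction (-0.9659, 0.2588); cell (4,1); t to first gridline: x 0.4969, y 3.1296 (then +1.0353 / +3.8637)
    (3,1) via x @ 0.4969
    (2,1) via x @ 1.5322
    (1,1) via x @ 2.5675
    (1,2) via y @ 3.1296
    (0,2) via x @ 3.6028  # hit
  → r_1 = 3.6028
beam 2: φ=90°, α=255°
  direction (-0.2588, -0.9659); cell (4,1); t to first gridline: x 1.8546, y 0.1967 (then +3.8637 / +1.0353)
    (4,0) via y @ 0.1967  # hit
  → r_2 = 0.1967
beam 3: φ=180°, α=345°
  direction (0.9659, -0.2588); cell (4,1); t to first gridline: x 0.5383, y 0.7341 (then +1.0353 / +3.8637)
    (5,1) via x @ 0.5383
    (5,0) via y @ 0.7341  # hit
  → r_3 = 0.7341
beam 4: φ=270°, α=75°
  direction (0.2588, 0.9659); cell (4,1); t to first gridline: x 2.0091, y 0.8386 (then +3.8637 / +1.0353)
    (4,2) via y @ 0.8386
    (4,3) via y @ 1.8738
    (5,3) via x @ 2.0091
    (5,4) via y @ 2.9091  # hit
  → r_4 = 2.9091

ranges = [3.6028, 0.1967, 0.7341, 2.9091]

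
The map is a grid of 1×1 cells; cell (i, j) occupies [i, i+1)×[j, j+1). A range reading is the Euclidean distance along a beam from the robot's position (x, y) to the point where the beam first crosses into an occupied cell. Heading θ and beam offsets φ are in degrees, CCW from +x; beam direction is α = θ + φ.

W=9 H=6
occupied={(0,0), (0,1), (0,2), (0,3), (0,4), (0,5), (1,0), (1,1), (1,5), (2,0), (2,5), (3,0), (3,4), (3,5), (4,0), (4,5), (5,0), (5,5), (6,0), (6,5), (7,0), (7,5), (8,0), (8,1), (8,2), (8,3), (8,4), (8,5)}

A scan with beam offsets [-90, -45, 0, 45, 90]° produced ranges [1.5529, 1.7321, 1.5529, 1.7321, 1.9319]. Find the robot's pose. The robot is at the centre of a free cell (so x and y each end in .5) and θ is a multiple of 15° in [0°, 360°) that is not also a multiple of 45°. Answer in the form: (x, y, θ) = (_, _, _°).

(x, y, θ) = (2.5, 3.5, 165°)

Candidates: 26 free-cell centres × 16 headings = 416 poses. Raycast each; keep the one whose scan matches to 4 dp.
  (3.5, 1.5, 195°): beam 1 = 3.6235 ≠ 1.5529 ✗
  (3.5, 2.5, 345°): beam 3 = 4.6587 ≠ 1.5529 ✗
  (5.5, 2.5, 240°): beam 1 = 5.0000 ≠ 1.5529 ✗
  (1.5, 3.5, 330°): beam 1 = 1.0000 ≠ 1.5529 ✗
  (4.5, 1.5, 60°): beam 1 = 1.0000 ≠ 1.5529 ✗
  …
  (2.5, 3.5, 165°): r_1=1.5529, r_2=1.7321, r_3=1.5529, r_4=1.7321, r_5=1.9319 — all match ✓
No second candidate reproduces the full scan.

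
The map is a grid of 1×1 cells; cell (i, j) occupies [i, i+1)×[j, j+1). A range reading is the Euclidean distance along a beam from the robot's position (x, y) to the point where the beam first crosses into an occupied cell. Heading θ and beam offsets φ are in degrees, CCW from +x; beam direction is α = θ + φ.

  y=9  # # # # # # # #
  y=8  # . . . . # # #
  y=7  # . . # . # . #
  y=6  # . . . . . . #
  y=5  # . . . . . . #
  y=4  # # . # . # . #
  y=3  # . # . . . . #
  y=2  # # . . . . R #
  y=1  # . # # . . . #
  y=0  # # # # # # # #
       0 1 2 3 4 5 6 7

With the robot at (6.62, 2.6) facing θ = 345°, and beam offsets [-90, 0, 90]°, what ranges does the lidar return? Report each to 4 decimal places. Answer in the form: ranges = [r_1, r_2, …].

ranges = [1.6564, 0.3934, 1.4682]

beam 1: φ=-90°, α=255°
  dir = (cos 255°, sin 255°) = (-0.2588, -0.9659); from cell (6,2)
  next x-line at t=2.3955, next y-line at t=0.6212; Δt_x=3.8637, Δt_y=1.0353
    y: enter (6,1) at t=0.6212
    y: enter (6,0) at t=1.6564 ← occupied
  → r_1 = 1.6564
beam 2: φ=0°, α=345°
  dir = (cos 345°, sin 345°) = (0.9659, -0.2588); from cell (6,2)
  next x-line at t=0.3934, next y-line at t=2.3182; Δt_x=1.0353, Δt_y=3.8637
    x: enter (7,2) at t=0.3934 ← occupied
  → r_2 = 0.3934
beam 3: φ=90°, α=75°
  dir = (cos 75°, sin 75°) = (0.2588, 0.9659); from cell (6,2)
  next x-line at t=1.4682, next y-line at t=0.4141; Δt_x=3.8637, Δt_y=1.0353
    y: enter (6,3) at t=0.4141
    y: enter (6,4) at t=1.4494
    x: enter (7,4) at t=1.4682 ← occupied
  → r_3 = 1.4682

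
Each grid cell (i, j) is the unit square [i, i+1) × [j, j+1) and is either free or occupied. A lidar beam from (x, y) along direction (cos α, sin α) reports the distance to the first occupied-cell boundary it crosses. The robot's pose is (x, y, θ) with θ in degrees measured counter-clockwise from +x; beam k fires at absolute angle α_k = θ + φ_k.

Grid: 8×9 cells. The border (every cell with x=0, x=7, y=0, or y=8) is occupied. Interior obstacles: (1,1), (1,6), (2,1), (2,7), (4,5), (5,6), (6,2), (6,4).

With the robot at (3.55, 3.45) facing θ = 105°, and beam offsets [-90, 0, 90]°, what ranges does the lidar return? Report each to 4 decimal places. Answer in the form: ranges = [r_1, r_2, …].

beam 1: φ=-90°, α=15°
  direction (0.9659, 0.2588); cell (3,3); t to first gridline: x 0.4659, y 2.1250 (then +1.0353 / +3.8637)
    (4,3) via x @ 0.4659
    (5,3) via x @ 1.5012
    (5,4) via y @ 2.1250
    (6,4) via x @ 2.5364  # hit
  → r_1 = 2.5364
beam 2: φ=0°, α=105°
  direction (-0.2588, 0.9659); cell (3,3); t to first gridline: x 2.1250, y 0.5694 (then +3.8637 / +1.0353)
    (3,4) via y @ 0.5694
    (3,5) via y @ 1.6047
    (2,5) via x @ 2.1250
    (2,6) via y @ 2.6400
    (2,7) via y @ 3.6752  # hit
  → r_2 = 3.6752
beam 3: φ=90°, α=195°
  direction (-0.9659, -0.2588); cell (3,3); t to first gridline: x 0.5694, y 1.7387 (then +1.0353 / +3.8637)
    (2,3) via x @ 0.5694
    (1,3) via x @ 1.6047
    (1,2) via y @ 1.7387
    (0,2) via x @ 2.6400  # hit
  → r_3 = 2.6400

ranges = [2.5364, 3.6752, 2.6400]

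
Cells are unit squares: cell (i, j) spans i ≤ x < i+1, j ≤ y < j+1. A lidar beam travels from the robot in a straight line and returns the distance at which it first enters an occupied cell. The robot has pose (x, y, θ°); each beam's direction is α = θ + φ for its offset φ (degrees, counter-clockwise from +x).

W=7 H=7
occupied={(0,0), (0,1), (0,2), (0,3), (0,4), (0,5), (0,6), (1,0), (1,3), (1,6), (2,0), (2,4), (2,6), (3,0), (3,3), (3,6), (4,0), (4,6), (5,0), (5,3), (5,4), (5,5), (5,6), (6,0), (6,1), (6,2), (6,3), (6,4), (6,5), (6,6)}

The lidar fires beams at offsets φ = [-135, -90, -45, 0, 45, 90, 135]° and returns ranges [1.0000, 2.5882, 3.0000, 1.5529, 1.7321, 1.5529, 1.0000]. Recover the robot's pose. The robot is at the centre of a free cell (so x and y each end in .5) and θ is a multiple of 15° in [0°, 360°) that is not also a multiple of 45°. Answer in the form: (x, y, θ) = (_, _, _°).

Candidates: 19 free-cell centres × 16 headings = 304 poses. Raycast each; keep the one whose scan matches to 4 dp.
  (1.5, 4.5, 330°): beam 1 = 0.5176 ≠ 1.0000 ✗
  (1.5, 1.5, 240°): beam 1 = 1.5529 ≠ 1.0000 ✗
  (3.5, 4.5, 195°): beam 1 = 1.7321 ≠ 1.0000 ✗
  (4.5, 3.5, 285°): beam 1 = 0.5774 ≠ 1.0000 ✗
  (5.5, 2.5, 300°): beam 1 = 1.9319 ≠ 1.0000 ✗
  …
  (4.5, 2.5, 255°): r_1=1.0000, r_2=2.5882, r_3=3.0000, r_4=1.5529, r_5=1.7321, r_6=1.5529, r_7=1.0000 — all match ✓
Unique over the lattice → pose = (4.5, 2.5, 255°).

(x, y, θ) = (4.5, 2.5, 255°)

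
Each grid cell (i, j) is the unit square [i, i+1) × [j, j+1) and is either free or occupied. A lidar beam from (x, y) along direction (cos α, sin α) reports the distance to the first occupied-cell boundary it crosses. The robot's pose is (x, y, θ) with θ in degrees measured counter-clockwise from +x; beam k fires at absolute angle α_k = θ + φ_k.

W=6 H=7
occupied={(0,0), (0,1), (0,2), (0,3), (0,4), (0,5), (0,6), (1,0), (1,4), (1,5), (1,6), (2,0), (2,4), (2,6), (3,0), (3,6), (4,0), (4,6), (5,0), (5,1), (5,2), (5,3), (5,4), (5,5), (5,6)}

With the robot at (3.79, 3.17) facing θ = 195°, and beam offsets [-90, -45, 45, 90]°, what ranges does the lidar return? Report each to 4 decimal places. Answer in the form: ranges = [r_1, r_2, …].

beam 1: φ=-90°, α=105°
  cosα=-0.2588 sinα=0.9659 | (3,3) | tMaxX 3.0523 tMaxY 0.8593 | tΔX 3.8637 tΔY 1.0353
    t=0.8593 [y] (3,4)
    t=1.8946 [y] (3,5)
    t=2.9298 [y] (3,6) — stop
  → r_1 = 2.9298
beam 2: φ=-45°, α=150°
  cosα=-0.8660 sinα=0.5000 | (3,3) | tMaxX 0.9122 tMaxY 1.6600 | tΔX 1.1547 tΔY 2.0000
    t=0.9122 [x] (2,3)
    t=1.6600 [y] (2,4) — stop
  → r_2 = 1.6600
beam 3: φ=45°, α=240°
  cosα=-0.5000 sinα=-0.8660 | (3,3) | tMaxX 1.5800 tMaxY 0.1963 | tΔX 2.0000 tΔY 1.1547
    t=0.1963 [y] (3,2)
    t=1.3510 [y] (3,1)
    t=1.5800 [x] (2,1)
    t=2.5057 [y] (2,0) — stop
  → r_3 = 2.5057
beam 4: φ=90°, α=285°
  cosα=0.2588 sinα=-0.9659 | (3,3) | tMaxX 0.8114 tMaxY 0.1760 | tΔX 3.8637 tΔY 1.0353
    t=0.1760 [y] (3,2)
    t=0.8114 [x] (4,2)
    t=1.2113 [y] (4,1)
    t=2.2465 [y] (4,0) — stop
  → r_4 = 2.2465

ranges = [2.9298, 1.6600, 2.5057, 2.2465]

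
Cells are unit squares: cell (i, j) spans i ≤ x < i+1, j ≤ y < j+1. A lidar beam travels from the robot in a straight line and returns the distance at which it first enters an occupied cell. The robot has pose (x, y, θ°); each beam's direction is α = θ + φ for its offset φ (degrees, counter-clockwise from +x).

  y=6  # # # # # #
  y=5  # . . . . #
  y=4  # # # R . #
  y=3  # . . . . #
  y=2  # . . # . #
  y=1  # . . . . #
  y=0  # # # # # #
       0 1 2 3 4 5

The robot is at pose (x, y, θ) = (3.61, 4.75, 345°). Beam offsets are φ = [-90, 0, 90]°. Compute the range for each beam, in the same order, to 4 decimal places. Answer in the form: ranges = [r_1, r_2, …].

beam 1: φ=-90°, α=255°
  direction (-0.2588, -0.9659); cell (3,4); t to first gridline: x 2.3569, y 0.7765 (then +3.8637 / +1.0353)
    (3,3) via y @ 0.7765
    (3,2) via y @ 1.8117  # hit
  → r_1 = 1.8117
beam 2: φ=0°, α=345°
  direction (0.9659, -0.2588); cell (3,4); t to first gridline: x 0.4038, y 2.8978 (then +1.0353 / +3.8637)
    (4,4) via x @ 0.4038
    (5,4) via x @ 1.4390  # hit
  → r_2 = 1.4390
beam 3: φ=90°, α=75°
  direction (0.2588, 0.9659); cell (3,4); t to first gridline: x 1.5068, y 0.2588 (then +3.8637 / +1.0353)
    (3,5) via y @ 0.2588
    (3,6) via y @ 1.2941  # hit
  → r_3 = 1.2941

ranges = [1.8117, 1.4390, 1.2941]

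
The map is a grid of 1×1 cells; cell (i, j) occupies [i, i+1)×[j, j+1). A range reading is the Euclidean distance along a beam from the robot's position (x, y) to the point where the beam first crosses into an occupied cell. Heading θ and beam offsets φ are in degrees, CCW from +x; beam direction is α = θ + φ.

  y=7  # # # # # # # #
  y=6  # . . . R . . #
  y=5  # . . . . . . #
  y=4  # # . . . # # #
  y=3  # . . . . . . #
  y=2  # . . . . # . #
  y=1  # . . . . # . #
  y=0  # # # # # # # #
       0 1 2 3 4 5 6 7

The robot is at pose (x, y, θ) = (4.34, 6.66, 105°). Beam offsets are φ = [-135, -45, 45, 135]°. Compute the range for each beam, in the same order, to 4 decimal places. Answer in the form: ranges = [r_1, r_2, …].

ranges = [3.0715, 0.3926, 0.6800, 6.5356]

beam 1: φ=-135°, α=330°
  cosα=0.8660 sinα=-0.5000 | (4,6) | tMaxX 0.7621 tMaxY 1.3200 | tΔX 1.1547 tΔY 2.0000
    t=0.7621 [x] (5,6)
    t=1.3200 [y] (5,5)
    t=1.9168 [x] (6,5)
    t=3.0715 [x] (7,5) — stop
  → r_1 = 3.0715
beam 2: φ=-45°, α=60°
  cosα=0.5000 sinα=0.8660 | (4,6) | tMaxX 1.3200 tMaxY 0.3926 | tΔX 2.0000 tΔY 1.1547
    t=0.3926 [y] (4,7) — stop
  → r_2 = 0.3926
beam 3: φ=45°, α=150°
  cosα=-0.8660 sinα=0.5000 | (4,6) | tMaxX 0.3926 tMaxY 0.6800 | tΔX 1.1547 tΔY 2.0000
    t=0.3926 [x] (3,6)
    t=0.6800 [y] (3,7) — stop
  → r_3 = 0.6800
beam 4: φ=135°, α=240°
  cosα=-0.5000 sinα=-0.8660 | (4,6) | tMaxX 0.6800 tMaxY 0.7621 | tΔX 2.0000 tΔY 1.1547
    t=0.6800 [x] (3,6)
    t=0.7621 [y] (3,5)
    t=1.9168 [y] (3,4)
    t=2.6800 [x] (2,4)
    t=3.0715 [y] (2,3)
    t=4.2262 [y] (2,2)
    t=4.6800 [x] (1,2)
    t=5.3809 [y] (1,1)
    t=6.5356 [y] (1,0) — stop
  → r_4 = 6.5356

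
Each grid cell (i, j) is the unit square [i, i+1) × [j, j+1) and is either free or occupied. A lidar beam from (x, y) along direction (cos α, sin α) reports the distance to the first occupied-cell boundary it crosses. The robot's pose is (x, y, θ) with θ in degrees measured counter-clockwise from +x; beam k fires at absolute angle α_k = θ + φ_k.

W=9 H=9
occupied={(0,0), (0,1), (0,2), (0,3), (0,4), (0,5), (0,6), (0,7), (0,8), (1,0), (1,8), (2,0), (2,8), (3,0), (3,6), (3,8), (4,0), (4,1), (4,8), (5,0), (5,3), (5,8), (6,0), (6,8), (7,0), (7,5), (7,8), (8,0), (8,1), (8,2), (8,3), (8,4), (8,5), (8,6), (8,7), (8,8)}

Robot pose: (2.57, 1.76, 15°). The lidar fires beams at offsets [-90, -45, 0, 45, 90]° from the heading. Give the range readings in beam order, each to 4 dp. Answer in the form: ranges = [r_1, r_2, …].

ranges = [0.7868, 1.5200, 5.6215, 7.2053, 6.0660]

beam 1: φ=-90°, α=285°
  cosα=0.2588 sinα=-0.9659 | (2,1) | tMaxX 1.6614 tMaxY 0.7868 | tΔX 3.8637 tΔY 1.0353
    t=0.7868 [y] (2,0) — stop
  → r_1 = 0.7868
beam 2: φ=-45°, α=330°
  cosα=0.8660 sinα=-0.5000 | (2,1) | tMaxX 0.4965 tMaxY 1.5200 | tΔX 1.1547 tΔY 2.0000
    t=0.4965 [x] (3,1)
    t=1.5200 [y] (3,0) — stop
  → r_2 = 1.5200
beam 3: φ=0°, α=15°
  cosα=0.9659 sinα=0.2588 | (2,1) | tMaxX 0.4452 tMaxY 0.9273 | tΔX 1.0353 tΔY 3.8637
    t=0.4452 [x] (3,1)
    t=0.9273 [y] (3,2)
    t=1.4804 [x] (4,2)
    t=2.5157 [x] (5,2)
    t=3.5510 [x] (6,2)
    t=4.5863 [x] (7,2)
    t=4.7910 [y] (7,3)
    t=5.6215 [x] (8,3) — stop
  → r_3 = 5.6215
beam 4: φ=45°, α=60°
  cosα=0.5000 sinα=0.8660 | (2,1) | tMaxX 0.8600 tMaxY 0.2771 | tΔX 2.0000 tΔY 1.1547
    t=0.2771 [y] (2,2)
    t=0.8600 [x] (3,2)
    t=1.4318 [y] (3,3)
    t=2.5865 [y] (3,4)
    t=2.8600 [x] (4,4)
    t=3.7412 [y] (4,5)
    t=4.8600 [x] (5,5)
    t=4.8959 [y] (5,6)
    t=6.0506 [y] (5,7)
    t=6.8600 [x] (6,7)
    t=7.2053 [y] (6,8) — stop
  → r_4 = 7.2053
beam 5: φ=90°, α=105°
  cosα=-0.2588 sinα=0.9659 | (2,1) | tMaxX 2.2023 tMaxY 0.2485 | tΔX 3.8637 tΔY 1.0353
    t=0.2485 [y] (2,2)
    t=1.2837 [y] (2,3)
    t=2.2023 [x] (1,3)
    t=2.3190 [y] (1,4)
    t=3.3543 [y] (1,5)
    t=4.3896 [y] (1,6)
    t=5.4248 [y] (1,7)
    t=6.0660 [x] (0,7) — stop
  → r_5 = 6.0660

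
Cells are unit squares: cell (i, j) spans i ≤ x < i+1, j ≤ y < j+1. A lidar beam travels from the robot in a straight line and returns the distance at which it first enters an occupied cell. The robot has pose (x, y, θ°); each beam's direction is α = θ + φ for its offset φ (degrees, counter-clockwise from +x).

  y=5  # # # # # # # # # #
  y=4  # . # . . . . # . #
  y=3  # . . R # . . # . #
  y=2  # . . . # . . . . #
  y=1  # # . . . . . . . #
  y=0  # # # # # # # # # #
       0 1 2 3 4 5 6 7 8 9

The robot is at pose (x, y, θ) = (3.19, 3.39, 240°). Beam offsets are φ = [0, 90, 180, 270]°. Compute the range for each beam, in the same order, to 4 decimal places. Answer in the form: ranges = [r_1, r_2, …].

beam 1: φ=0°, α=240°
  d=(-0.5000,-0.8660)  start (3,3)  tX=0.3800 tY=0.4503  stride 1/|dx|=2.0000 1/|dy|=1.1547
    cross x-line → (2,3), t=0.3800
    cross y-line → (2,2), t=0.4503
    cross y-line → (2,1), t=1.6050
    cross x-line → (1,1), t=2.3800 (wall)
  → r_1 = 2.3800
beam 2: φ=90°, α=330°
  d=(0.8660,-0.5000)  start (3,3)  tX=0.9353 tY=0.7800  stride 1/|dx|=1.1547 1/|dy|=2.0000
    cross y-line → (3,2), t=0.7800
    cross x-line → (4,2), t=0.9353 (wall)
  → r_2 = 0.9353
beam 3: φ=180°, α=60°
  d=(0.5000,0.8660)  start (3,3)  tX=1.6200 tY=0.7044  stride 1/|dx|=2.0000 1/|dy|=1.1547
    cross y-line → (3,4), t=0.7044
    cross x-line → (4,4), t=1.6200
    cross y-line → (4,5), t=1.8591 (wall)
  → r_3 = 1.8591
beam 4: φ=270°, α=150°
  d=(-0.8660,0.5000)  start (3,3)  tX=0.2194 tY=1.2200  stride 1/|dx|=1.1547 1/|dy|=2.0000
    cross x-line → (2,3), t=0.2194
    cross y-line → (2,4), t=1.2200 (wall)
  → r_4 = 1.2200

ranges = [2.3800, 0.9353, 1.8591, 1.2200]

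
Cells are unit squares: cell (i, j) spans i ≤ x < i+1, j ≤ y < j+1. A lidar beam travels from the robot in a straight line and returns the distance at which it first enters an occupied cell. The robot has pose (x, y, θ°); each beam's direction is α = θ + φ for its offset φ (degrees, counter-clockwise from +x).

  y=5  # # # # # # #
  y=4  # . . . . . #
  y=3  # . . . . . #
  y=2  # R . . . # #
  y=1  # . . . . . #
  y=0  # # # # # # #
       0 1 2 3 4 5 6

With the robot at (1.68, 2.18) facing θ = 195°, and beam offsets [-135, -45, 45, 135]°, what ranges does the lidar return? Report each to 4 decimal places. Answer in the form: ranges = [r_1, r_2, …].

beam 1: φ=-135°, α=60°
  d=(0.5000,0.8660)  start (1,2)  tX=0.6400 tY=0.9469  stride 1/|dx|=2.0000 1/|dy|=1.1547
    cross x-line → (2,2), t=0.6400
    cross y-line → (2,3), t=0.9469
    cross y-line → (2,4), t=2.1016
    cross x-line → (3,4), t=2.6400
    cross y-line → (3,5), t=3.2563 (wall)
  → r_1 = 3.2563
beam 2: φ=-45°, α=150°
  d=(-0.8660,0.5000)  start (1,2)  tX=0.7852 tY=1.6400  stride 1/|dx|=1.1547 1/|dy|=2.0000
    cross x-line → (0,2), t=0.7852 (wall)
  → r_2 = 0.7852
beam 3: φ=45°, α=240°
  d=(-0.5000,-0.8660)  start (1,2)  tX=1.3600 tY=0.2078  stride 1/|dx|=2.0000 1/|dy|=1.1547
    cross y-line → (1,1), t=0.2078
    cross x-line → (0,1), t=1.3600 (wall)
  → r_3 = 1.3600
beam 4: φ=135°, α=330°
  d=(0.8660,-0.5000)  start (1,2)  tX=0.3695 tY=0.3600  stride 1/|dx|=1.1547 1/|dy|=2.0000
    cross y-line → (1,1), t=0.3600
    cross x-line → (2,1), t=0.3695
    cross x-line → (3,1), t=1.5242
    cross y-line → (3,0), t=2.3600 (wall)
  → r_4 = 2.3600

ranges = [3.2563, 0.7852, 1.3600, 2.3600]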